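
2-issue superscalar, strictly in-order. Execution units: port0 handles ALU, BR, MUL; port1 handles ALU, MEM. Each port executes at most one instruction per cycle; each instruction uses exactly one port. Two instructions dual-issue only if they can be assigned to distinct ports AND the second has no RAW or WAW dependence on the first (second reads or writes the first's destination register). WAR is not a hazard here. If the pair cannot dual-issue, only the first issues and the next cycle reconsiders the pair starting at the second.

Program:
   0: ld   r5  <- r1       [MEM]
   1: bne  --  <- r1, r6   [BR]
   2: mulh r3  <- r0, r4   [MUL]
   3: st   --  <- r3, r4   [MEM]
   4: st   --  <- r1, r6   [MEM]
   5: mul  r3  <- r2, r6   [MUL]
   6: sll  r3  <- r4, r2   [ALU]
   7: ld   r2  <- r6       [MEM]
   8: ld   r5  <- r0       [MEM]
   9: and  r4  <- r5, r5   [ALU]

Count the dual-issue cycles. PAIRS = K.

PAIRS = 3

[0] i0+i1  ld.MEM bne.BR  -- 2-wide
[1] i2  mulh.MUL  -- RAW r3
[2] i3  st.MEM  -- no-port MEM/MEM
[3] i4+i5  st.MEM mul.MUL  -- 2-wide
[4] i6+i7  sll.ALU ld.MEM  -- 2-wide
[5] i8  ld.MEM  -- RAW r5
[6] i9  and.ALU  -- tail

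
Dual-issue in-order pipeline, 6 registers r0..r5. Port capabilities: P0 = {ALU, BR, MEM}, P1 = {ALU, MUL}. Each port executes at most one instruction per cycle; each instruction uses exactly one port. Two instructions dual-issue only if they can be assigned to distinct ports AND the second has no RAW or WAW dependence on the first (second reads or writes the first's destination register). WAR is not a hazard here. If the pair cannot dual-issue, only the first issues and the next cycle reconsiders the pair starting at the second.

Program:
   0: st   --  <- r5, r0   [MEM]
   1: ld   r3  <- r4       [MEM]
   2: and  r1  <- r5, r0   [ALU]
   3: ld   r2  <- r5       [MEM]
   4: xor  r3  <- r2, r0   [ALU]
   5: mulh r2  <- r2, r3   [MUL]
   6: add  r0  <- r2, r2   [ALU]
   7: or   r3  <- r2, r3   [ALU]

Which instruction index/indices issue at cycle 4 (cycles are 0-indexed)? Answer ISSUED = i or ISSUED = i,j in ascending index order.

[0] i0  st  -- no-port MEM/MEM
[1] i1/i2  ld+and  -- 2-wide
[2] i3  ld  -- RAW r2
[3] i4  xor  -- RAW r3
[4] i5  mulh  -- RAW r2
[5] i6/i7  add+or  -- 2-wide

ISSUED = 5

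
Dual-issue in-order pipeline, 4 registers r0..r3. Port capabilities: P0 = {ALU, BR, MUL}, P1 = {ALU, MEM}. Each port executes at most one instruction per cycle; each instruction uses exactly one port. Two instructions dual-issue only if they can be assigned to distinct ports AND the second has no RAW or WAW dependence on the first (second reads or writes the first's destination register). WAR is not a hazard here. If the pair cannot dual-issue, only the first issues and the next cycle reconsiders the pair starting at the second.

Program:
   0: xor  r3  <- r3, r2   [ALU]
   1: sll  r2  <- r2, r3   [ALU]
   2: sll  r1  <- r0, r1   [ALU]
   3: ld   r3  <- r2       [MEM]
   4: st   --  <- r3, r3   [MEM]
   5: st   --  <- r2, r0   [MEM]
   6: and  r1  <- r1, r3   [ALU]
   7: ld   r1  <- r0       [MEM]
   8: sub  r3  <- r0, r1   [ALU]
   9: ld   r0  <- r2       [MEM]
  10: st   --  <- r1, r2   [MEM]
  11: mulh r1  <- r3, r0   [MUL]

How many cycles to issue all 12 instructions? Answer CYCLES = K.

t=0 i0:xor ; RAW r3
t=1 i1&i2:sll;sll ; 2-wide
t=2 i3:ld ; no-port MEM/MEM
t=3 i4:st ; no-port MEM/MEM
t=4 i5&i6:st;and ; 2-wide
t=5 i7:ld ; RAW r1
t=6 i8&i9:sub;ld ; 2-wide
t=7 i10&i11:st;mulh ; 2-wide

CYCLES = 8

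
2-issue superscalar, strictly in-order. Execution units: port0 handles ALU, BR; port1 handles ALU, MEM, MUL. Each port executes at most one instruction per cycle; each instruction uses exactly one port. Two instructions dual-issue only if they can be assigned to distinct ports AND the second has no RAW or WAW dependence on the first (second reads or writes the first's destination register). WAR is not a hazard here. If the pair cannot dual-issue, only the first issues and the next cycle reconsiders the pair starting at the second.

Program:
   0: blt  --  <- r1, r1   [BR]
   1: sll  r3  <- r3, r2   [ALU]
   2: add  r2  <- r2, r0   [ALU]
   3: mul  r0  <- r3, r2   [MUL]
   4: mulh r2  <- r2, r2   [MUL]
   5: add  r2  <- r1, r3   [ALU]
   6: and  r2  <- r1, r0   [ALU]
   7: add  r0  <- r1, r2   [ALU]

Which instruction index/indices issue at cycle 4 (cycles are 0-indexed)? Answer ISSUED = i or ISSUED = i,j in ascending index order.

0. blt.BR+sll.ALU @i0,i1  | dual
1. add.ALU @i2  | RAW r2
2. mul.MUL @i3  | no-port MUL/MUL
3. mulh.MUL @i4  | WAW r2
4. add.ALU @i5  | WAW r2
5. and.ALU @i6  | RAW r2
6. add.ALU @i7  | tail

ISSUED = 5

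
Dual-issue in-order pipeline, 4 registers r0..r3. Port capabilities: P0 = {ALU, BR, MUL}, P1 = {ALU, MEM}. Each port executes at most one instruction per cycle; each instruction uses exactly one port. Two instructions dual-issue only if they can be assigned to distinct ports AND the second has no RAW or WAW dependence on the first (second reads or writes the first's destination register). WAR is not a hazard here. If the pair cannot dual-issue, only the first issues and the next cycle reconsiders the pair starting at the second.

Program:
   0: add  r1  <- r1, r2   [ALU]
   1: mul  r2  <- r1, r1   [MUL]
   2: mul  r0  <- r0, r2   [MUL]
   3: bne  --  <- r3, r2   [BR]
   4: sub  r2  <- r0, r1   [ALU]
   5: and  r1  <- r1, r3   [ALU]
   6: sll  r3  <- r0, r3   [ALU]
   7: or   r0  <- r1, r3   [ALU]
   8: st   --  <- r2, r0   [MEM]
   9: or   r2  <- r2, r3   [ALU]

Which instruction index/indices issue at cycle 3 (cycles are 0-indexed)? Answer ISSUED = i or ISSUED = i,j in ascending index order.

ISSUED = 3,4

#0 head=0: add.ALU i0 RAW r1
#1 head=1: mul.MUL i1 no-port MUL/MUL
#2 head=2: mul.MUL i2 no-port MUL/BR
#3 head=3: bne.BR sub.ALU i3/i4 pair
#4 head=5: and.ALU sll.ALU i5/i6 pair
#5 head=7: or.ALU i7 RAW r0
#6 head=8: st.MEM or.ALU i8/i9 pair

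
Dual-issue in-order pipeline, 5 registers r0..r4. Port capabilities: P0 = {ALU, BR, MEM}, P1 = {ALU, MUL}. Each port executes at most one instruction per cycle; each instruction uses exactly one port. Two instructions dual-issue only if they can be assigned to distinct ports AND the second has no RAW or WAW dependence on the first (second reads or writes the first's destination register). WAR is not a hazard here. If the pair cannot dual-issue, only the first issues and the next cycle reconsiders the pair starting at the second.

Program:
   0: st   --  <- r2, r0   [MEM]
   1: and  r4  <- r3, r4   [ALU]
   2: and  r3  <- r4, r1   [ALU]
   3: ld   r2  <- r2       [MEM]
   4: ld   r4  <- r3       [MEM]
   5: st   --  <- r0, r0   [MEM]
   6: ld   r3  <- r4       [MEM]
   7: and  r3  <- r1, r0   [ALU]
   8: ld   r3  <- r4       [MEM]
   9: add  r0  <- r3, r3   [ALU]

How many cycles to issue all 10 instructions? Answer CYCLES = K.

  cy0 -> i0/i1 (st.MEM+and.ALU) dual
  cy1 -> i2/i3 (and.ALU+ld.MEM) dual
  cy2 -> i4 (ld.MEM) no-port MEM/MEM
  cy3 -> i5 (st.MEM) no-port MEM/MEM
  cy4 -> i6 (ld.MEM) WAW r3
  cy5 -> i7 (and.ALU) WAW r3
  cy6 -> i8 (ld.MEM) RAW r3
  cy7 -> i9 (add.ALU) tail

CYCLES = 8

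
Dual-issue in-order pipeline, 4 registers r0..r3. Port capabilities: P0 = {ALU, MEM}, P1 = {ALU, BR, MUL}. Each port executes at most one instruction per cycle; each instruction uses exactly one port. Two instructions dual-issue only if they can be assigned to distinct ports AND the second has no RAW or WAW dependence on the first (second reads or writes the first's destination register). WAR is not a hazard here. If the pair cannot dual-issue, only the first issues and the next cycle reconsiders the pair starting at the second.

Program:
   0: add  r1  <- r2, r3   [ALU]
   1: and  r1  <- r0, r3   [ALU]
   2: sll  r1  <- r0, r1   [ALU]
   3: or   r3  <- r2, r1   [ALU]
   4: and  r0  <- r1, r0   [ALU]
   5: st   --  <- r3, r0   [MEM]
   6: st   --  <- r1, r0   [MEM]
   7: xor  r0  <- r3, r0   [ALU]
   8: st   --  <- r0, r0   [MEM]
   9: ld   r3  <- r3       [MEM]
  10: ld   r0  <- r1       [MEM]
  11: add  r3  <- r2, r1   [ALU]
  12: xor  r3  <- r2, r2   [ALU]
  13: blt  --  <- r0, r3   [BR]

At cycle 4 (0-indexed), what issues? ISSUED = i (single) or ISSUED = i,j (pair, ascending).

c0: i0 add  WAW r1
c1: i1 and  RAW+WAW r1
c2: i2 sll  RAW r1
c3: i3&i4 or/and  pair
c4: i5 st  no-port MEM/MEM
c5: i6&i7 st/xor  pair
c6: i8 st  no-port MEM/MEM
c7: i9 ld  no-port MEM/MEM
c8: i10&i11 ld/add  pair
c9: i12 xor  RAW r3
c10: i13 blt  tail

ISSUED = 5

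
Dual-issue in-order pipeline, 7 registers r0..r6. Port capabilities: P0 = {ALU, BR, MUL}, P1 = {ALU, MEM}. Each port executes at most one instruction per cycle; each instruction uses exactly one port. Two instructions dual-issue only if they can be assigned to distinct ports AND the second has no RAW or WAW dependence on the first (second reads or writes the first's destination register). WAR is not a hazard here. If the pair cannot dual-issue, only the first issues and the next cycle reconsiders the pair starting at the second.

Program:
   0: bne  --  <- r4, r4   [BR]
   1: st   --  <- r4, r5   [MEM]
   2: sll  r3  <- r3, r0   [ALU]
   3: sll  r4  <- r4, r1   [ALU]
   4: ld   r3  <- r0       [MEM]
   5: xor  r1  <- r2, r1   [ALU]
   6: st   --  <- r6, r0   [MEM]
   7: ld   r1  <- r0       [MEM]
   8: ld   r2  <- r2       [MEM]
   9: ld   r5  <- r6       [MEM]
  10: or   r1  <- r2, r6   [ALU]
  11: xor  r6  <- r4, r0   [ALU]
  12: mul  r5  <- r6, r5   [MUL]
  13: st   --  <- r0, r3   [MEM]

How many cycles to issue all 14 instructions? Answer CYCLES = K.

[0] i0+i1  bne.BR st.MEM  -- dual
[1] i2+i3  sll.ALU sll.ALU  -- dual
[2] i4+i5  ld.MEM xor.ALU  -- dual
[3] i6  st.MEM  -- no-port MEM/MEM
[4] i7  ld.MEM  -- no-port MEM/MEM
[5] i8  ld.MEM  -- no-port MEM/MEM
[6] i9+i10  ld.MEM or.ALU  -- dual
[7] i11  xor.ALU  -- RAW r6
[8] i12+i13  mul.MUL st.MEM  -- dual

CYCLES = 9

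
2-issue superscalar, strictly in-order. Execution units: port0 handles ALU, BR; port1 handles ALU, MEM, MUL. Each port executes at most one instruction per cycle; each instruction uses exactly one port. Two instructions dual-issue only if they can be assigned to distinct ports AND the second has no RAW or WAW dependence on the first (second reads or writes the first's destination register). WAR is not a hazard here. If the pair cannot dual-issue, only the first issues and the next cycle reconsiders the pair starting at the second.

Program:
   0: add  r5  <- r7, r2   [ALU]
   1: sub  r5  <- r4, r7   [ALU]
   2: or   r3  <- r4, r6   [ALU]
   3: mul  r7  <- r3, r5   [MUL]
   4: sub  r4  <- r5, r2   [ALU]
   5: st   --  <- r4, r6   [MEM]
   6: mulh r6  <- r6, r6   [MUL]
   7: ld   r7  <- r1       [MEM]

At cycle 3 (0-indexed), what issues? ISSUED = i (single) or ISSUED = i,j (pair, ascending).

c0: i0 add  WAW r5
c1: i1+i2 sub;or  2-wide
c2: i3+i4 mul;sub  2-wide
c3: i5 st  no-port MEM/MUL
c4: i6 mulh  no-port MUL/MEM
c5: i7 ld  tail

ISSUED = 5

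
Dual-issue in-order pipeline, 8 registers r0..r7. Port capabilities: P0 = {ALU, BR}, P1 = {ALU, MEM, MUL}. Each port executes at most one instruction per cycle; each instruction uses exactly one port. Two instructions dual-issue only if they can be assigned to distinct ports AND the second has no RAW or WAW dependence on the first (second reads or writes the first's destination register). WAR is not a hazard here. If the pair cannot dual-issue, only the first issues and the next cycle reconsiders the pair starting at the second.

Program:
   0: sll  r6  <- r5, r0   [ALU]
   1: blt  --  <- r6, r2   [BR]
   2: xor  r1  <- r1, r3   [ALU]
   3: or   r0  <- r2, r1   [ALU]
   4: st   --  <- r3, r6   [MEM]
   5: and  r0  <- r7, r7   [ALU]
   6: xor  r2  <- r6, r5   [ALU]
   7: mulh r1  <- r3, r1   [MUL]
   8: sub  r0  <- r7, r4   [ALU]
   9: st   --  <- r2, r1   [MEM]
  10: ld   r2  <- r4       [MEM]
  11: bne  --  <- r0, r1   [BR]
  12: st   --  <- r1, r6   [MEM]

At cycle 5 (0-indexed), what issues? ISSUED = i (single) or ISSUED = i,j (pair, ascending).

ISSUED = 9

c0: i0 sll  RAW r6
c1: i1,i2 blt+xor  2-wide
c2: i3,i4 or+st  2-wide
c3: i5,i6 and+xor  2-wide
c4: i7,i8 mulh+sub  2-wide
c5: i9 st  no-port MEM/MEM
c6: i10,i11 ld+bne  2-wide
c7: i12 st  tail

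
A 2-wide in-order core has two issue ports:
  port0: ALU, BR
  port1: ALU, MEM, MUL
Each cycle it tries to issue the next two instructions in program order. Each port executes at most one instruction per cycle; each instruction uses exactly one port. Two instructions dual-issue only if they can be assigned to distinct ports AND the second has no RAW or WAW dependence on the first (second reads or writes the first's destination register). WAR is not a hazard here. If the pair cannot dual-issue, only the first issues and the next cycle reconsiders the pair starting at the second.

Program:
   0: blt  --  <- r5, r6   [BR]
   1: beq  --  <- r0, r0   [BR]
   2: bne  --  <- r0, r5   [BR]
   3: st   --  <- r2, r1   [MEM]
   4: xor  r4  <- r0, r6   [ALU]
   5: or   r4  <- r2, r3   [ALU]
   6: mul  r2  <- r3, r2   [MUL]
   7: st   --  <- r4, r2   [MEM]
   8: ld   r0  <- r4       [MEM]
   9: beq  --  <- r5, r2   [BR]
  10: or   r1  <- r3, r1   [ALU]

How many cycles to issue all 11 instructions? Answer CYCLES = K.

#0 head=0: blt i0 no-port BR/BR
#1 head=1: beq i1 no-port BR/BR
#2 head=2: bne;st i2&i3 pair
#3 head=4: xor i4 WAW r4
#4 head=5: or;mul i5&i6 pair
#5 head=7: st i7 no-port MEM/MEM
#6 head=8: ld;beq i8&i9 pair
#7 head=10: or i10 tail

CYCLES = 8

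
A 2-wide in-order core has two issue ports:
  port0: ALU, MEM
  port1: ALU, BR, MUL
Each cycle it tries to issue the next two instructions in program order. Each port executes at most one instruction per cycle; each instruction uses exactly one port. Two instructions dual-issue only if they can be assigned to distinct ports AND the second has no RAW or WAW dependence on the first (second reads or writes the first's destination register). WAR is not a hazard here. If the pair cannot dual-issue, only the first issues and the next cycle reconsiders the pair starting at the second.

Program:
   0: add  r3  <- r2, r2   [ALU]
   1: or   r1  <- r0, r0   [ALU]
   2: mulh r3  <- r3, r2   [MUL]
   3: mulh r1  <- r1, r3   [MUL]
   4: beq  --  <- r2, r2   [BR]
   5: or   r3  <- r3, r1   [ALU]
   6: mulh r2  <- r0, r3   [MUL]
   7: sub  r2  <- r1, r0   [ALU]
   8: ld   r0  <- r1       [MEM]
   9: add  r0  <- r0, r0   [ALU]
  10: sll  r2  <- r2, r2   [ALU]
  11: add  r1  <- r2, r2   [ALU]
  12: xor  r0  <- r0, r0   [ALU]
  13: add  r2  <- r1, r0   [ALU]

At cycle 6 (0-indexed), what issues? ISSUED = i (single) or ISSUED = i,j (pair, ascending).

ISSUED = 9,10

#0 head=0: add+or i0&i1 dual
#1 head=2: mulh i2 no-port MUL/MUL
#2 head=3: mulh i3 no-port MUL/BR
#3 head=4: beq+or i4&i5 dual
#4 head=6: mulh i6 WAW r2
#5 head=7: sub+ld i7&i8 dual
#6 head=9: add+sll i9&i10 dual
#7 head=11: add+xor i11&i12 dual
#8 head=13: add i13 tail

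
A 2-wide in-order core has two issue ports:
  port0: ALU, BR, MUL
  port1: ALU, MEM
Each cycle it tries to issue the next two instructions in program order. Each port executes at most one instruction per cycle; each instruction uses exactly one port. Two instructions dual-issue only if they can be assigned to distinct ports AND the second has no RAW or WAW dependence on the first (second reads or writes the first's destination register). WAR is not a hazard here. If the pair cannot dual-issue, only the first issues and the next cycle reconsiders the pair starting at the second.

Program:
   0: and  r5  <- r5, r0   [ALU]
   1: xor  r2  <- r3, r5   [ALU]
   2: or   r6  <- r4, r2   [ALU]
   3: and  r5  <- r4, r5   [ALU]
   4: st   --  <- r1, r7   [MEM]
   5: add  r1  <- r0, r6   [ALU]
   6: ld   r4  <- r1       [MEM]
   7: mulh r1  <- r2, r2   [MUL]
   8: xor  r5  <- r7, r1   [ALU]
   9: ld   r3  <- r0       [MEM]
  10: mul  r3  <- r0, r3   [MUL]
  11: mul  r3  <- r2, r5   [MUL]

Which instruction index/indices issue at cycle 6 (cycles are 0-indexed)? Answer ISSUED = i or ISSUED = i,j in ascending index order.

#0 head=0: and.ALU i0 RAW r5
#1 head=1: xor.ALU i1 RAW r2
#2 head=2: or.ALU/and.ALU i2,i3 pair
#3 head=4: st.MEM/add.ALU i4,i5 pair
#4 head=6: ld.MEM/mulh.MUL i6,i7 pair
#5 head=8: xor.ALU/ld.MEM i8,i9 pair
#6 head=10: mul.MUL i10 no-port MUL/MUL
#7 head=11: mul.MUL i11 tail

ISSUED = 10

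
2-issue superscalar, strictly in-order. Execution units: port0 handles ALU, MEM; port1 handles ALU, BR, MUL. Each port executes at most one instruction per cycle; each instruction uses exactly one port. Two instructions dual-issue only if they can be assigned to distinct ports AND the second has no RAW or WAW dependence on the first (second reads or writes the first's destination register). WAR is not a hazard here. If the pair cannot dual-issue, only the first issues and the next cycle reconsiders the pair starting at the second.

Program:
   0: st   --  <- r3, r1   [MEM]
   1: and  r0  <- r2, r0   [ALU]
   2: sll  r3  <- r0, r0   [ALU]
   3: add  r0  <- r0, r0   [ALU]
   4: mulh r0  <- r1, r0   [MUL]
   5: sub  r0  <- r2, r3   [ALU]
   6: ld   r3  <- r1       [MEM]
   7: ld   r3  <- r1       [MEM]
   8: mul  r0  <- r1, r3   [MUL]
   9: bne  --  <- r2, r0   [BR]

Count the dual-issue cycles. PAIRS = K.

PAIRS = 3

t=0 i0,i1:st.MEM;and.ALU ; dual
t=1 i2,i3:sll.ALU;add.ALU ; dual
t=2 i4:mulh.MUL ; WAW r0
t=3 i5,i6:sub.ALU;ld.MEM ; dual
t=4 i7:ld.MEM ; RAW r3
t=5 i8:mul.MUL ; no-port MUL/BR
t=6 i9:bne.BR ; tail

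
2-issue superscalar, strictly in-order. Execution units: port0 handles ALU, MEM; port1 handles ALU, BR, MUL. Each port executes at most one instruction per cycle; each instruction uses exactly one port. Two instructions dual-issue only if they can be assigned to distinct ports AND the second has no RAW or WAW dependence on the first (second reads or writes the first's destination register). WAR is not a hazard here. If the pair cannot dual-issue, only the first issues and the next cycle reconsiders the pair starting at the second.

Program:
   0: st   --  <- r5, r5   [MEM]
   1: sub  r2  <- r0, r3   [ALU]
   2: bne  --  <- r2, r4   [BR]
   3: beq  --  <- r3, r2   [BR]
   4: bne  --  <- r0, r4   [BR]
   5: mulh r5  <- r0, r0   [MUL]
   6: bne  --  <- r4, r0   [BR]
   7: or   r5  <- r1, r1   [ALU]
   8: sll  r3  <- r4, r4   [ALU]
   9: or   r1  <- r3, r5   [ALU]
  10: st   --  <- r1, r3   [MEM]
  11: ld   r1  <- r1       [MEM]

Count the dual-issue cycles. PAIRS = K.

PAIRS = 2

  cy0 -> i0+i1 (st.MEM sub.ALU) pair
  cy1 -> i2 (bne.BR) no-port BR/BR
  cy2 -> i3 (beq.BR) no-port BR/BR
  cy3 -> i4 (bne.BR) no-port BR/MUL
  cy4 -> i5 (mulh.MUL) no-port MUL/BR
  cy5 -> i6+i7 (bne.BR or.ALU) pair
  cy6 -> i8 (sll.ALU) RAW r3
  cy7 -> i9 (or.ALU) RAW r1
  cy8 -> i10 (st.MEM) no-port MEM/MEM
  cy9 -> i11 (ld.MEM) tail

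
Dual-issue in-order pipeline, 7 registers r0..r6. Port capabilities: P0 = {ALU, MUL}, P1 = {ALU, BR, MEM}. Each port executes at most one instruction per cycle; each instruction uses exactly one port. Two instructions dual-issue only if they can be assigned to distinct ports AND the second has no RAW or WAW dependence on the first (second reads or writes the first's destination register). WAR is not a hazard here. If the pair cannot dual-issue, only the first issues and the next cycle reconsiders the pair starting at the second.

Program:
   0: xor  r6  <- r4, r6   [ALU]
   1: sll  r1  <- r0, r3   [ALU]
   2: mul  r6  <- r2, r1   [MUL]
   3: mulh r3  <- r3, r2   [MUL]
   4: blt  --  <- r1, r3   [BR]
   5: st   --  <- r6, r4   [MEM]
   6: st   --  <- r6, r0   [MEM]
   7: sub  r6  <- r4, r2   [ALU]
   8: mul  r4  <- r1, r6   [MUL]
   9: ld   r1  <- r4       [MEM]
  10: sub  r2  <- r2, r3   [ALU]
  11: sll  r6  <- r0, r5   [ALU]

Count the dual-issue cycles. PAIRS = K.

c0: i0+i1 xor.ALU/sll.ALU  pair
c1: i2 mul.MUL  no-port MUL/MUL
c2: i3 mulh.MUL  RAW r3
c3: i4 blt.BR  no-port BR/MEM
c4: i5 st.MEM  no-port MEM/MEM
c5: i6+i7 st.MEM/sub.ALU  pair
c6: i8 mul.MUL  RAW r4
c7: i9+i10 ld.MEM/sub.ALU  pair
c8: i11 sll.ALU  tail

PAIRS = 3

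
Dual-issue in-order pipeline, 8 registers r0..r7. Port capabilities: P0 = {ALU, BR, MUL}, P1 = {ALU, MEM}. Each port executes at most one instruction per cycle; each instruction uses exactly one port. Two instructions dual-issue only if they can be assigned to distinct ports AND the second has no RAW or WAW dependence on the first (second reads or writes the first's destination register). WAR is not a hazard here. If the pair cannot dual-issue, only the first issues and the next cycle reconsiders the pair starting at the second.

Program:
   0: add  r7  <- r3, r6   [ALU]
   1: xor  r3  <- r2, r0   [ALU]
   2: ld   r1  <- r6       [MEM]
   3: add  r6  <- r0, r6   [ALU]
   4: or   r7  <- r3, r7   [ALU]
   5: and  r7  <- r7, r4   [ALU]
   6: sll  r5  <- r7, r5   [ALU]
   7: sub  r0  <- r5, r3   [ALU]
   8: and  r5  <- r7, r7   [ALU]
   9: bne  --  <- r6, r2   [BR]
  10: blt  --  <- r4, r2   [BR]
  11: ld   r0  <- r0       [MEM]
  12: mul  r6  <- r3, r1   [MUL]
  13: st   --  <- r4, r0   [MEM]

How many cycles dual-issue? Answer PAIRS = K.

PAIRS = 5

0. add.ALU xor.ALU @i0+i1  | dual
1. ld.MEM add.ALU @i2+i3  | dual
2. or.ALU @i4  | RAW+WAW r7
3. and.ALU @i5  | RAW r7
4. sll.ALU @i6  | RAW r5
5. sub.ALU and.ALU @i7+i8  | dual
6. bne.BR @i9  | no-port BR/BR
7. blt.BR ld.MEM @i10+i11  | dual
8. mul.MUL st.MEM @i12+i13  | dual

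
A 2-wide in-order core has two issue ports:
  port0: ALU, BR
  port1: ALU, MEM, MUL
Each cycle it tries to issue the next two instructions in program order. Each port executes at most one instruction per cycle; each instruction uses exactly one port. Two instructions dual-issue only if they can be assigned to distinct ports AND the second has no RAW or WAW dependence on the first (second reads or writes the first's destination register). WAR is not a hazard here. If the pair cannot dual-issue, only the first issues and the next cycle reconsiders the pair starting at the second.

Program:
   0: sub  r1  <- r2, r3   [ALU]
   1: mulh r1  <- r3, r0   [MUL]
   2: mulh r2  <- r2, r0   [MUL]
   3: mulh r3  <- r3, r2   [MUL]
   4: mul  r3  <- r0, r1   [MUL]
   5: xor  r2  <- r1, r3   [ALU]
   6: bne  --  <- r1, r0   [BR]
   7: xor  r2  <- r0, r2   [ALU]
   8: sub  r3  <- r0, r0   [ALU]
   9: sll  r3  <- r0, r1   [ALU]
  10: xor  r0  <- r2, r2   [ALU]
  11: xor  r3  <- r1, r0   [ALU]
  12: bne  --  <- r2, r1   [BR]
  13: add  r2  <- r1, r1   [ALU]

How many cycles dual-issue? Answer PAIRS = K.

PAIRS = 4

t=0 i0:sub.ALU ; WAW r1
t=1 i1:mulh.MUL ; no-port MUL/MUL
t=2 i2:mulh.MUL ; no-port MUL/MUL
t=3 i3:mulh.MUL ; no-port MUL/MUL
t=4 i4:mul.MUL ; RAW r3
t=5 i5&i6:xor.ALU bne.BR ; pair
t=6 i7&i8:xor.ALU sub.ALU ; pair
t=7 i9&i10:sll.ALU xor.ALU ; pair
t=8 i11&i12:xor.ALU bne.BR ; pair
t=9 i13:add.ALU ; tail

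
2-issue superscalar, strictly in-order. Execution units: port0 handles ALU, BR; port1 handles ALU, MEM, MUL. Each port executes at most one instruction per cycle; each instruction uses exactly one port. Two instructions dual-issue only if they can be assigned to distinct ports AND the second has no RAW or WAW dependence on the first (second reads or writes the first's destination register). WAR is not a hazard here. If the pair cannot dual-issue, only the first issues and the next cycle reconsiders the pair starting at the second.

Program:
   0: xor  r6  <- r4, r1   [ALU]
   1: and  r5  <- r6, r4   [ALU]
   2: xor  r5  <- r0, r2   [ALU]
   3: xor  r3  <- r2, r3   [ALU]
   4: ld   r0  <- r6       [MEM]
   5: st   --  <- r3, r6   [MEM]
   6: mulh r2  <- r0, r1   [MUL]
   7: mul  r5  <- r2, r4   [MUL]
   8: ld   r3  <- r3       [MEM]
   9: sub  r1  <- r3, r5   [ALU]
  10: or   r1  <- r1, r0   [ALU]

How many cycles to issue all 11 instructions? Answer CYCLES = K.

[0] i0  xor.ALU  -- RAW r6
[1] i1  and.ALU  -- WAW r5
[2] i2+i3  xor.ALU xor.ALU  -- pair
[3] i4  ld.MEM  -- no-port MEM/MEM
[4] i5  st.MEM  -- no-port MEM/MUL
[5] i6  mulh.MUL  -- no-port MUL/MUL
[6] i7  mul.MUL  -- no-port MUL/MEM
[7] i8  ld.MEM  -- RAW r3
[8] i9  sub.ALU  -- RAW+WAW r1
[9] i10  or.ALU  -- tail

CYCLES = 10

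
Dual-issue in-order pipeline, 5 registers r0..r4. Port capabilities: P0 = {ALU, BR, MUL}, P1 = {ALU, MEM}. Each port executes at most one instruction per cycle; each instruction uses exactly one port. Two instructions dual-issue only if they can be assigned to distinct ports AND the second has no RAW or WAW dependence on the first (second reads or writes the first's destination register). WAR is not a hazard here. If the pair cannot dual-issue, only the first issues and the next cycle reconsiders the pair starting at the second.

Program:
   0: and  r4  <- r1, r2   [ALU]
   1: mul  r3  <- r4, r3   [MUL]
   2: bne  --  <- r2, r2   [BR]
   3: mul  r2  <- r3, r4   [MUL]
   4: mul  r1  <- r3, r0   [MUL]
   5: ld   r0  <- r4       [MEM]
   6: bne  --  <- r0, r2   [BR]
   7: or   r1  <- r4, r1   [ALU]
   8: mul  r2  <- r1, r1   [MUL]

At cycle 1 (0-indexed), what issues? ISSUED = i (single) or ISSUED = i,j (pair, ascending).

c0: i0 and  RAW r4
c1: i1 mul  no-port MUL/BR
c2: i2 bne  no-port BR/MUL
c3: i3 mul  no-port MUL/MUL
c4: i4&i5 mul/ld  pair
c5: i6&i7 bne/or  pair
c6: i8 mul  tail

ISSUED = 1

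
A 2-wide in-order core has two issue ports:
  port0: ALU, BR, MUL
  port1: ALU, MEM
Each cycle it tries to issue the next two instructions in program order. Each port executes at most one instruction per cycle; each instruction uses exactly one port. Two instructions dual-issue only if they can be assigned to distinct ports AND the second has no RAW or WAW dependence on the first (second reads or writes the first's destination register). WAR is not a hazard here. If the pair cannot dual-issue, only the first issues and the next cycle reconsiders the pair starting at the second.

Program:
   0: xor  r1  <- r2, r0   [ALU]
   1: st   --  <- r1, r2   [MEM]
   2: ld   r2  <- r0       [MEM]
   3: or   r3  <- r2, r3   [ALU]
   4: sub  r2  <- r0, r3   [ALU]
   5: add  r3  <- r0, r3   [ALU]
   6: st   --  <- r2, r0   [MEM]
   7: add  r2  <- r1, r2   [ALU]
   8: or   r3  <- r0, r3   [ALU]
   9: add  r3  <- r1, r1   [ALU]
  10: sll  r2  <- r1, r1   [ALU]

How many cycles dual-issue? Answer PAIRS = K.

t=0 i0:xor.ALU ; RAW r1
t=1 i1:st.MEM ; no-port MEM/MEM
t=2 i2:ld.MEM ; RAW r2
t=3 i3:or.ALU ; RAW r3
t=4 i4,i5:sub.ALU+add.ALU ; pair
t=5 i6,i7:st.MEM+add.ALU ; pair
t=6 i8:or.ALU ; WAW r3
t=7 i9,i10:add.ALU+sll.ALU ; pair

PAIRS = 3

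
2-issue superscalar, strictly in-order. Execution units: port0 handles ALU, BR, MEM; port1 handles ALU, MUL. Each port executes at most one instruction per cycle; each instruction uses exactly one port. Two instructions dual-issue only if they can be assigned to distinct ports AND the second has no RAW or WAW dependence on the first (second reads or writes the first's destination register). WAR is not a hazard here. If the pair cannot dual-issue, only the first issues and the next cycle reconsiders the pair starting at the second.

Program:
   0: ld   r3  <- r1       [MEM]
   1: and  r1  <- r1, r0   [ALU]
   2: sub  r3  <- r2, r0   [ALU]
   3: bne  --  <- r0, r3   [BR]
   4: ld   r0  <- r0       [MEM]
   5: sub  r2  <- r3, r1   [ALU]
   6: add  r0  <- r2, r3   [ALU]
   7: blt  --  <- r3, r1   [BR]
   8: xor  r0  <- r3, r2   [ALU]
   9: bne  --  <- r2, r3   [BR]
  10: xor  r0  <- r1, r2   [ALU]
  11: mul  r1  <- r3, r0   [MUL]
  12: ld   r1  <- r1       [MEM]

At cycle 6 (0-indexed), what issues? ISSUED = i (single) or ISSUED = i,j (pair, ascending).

  cy0 -> i0/i1 (ld.MEM;and.ALU) dual
  cy1 -> i2 (sub.ALU) RAW r3
  cy2 -> i3 (bne.BR) no-port BR/MEM
  cy3 -> i4/i5 (ld.MEM;sub.ALU) dual
  cy4 -> i6/i7 (add.ALU;blt.BR) dual
  cy5 -> i8/i9 (xor.ALU;bne.BR) dual
  cy6 -> i10 (xor.ALU) RAW r0
  cy7 -> i11 (mul.MUL) RAW+WAW r1
  cy8 -> i12 (ld.MEM) tail

ISSUED = 10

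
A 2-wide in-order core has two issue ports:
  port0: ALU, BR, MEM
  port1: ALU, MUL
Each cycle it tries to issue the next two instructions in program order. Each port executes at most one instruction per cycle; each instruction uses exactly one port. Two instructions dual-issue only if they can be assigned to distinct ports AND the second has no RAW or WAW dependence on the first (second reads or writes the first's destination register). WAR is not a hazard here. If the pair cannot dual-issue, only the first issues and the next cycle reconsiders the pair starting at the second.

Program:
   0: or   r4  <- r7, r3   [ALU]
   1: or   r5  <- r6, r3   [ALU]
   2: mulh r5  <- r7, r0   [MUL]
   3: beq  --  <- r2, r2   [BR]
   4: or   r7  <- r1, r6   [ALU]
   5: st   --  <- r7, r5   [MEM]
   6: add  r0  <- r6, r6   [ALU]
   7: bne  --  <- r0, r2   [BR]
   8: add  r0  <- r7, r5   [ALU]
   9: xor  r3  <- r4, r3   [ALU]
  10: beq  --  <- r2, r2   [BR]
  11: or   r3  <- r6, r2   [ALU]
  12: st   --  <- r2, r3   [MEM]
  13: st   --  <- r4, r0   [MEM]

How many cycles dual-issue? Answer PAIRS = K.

t=0 i0/i1:or+or ; pair
t=1 i2/i3:mulh+beq ; pair
t=2 i4:or ; RAW r7
t=3 i5/i6:st+add ; pair
t=4 i7/i8:bne+add ; pair
t=5 i9/i10:xor+beq ; pair
t=6 i11:or ; RAW r3
t=7 i12:st ; no-port MEM/MEM
t=8 i13:st ; tail

PAIRS = 5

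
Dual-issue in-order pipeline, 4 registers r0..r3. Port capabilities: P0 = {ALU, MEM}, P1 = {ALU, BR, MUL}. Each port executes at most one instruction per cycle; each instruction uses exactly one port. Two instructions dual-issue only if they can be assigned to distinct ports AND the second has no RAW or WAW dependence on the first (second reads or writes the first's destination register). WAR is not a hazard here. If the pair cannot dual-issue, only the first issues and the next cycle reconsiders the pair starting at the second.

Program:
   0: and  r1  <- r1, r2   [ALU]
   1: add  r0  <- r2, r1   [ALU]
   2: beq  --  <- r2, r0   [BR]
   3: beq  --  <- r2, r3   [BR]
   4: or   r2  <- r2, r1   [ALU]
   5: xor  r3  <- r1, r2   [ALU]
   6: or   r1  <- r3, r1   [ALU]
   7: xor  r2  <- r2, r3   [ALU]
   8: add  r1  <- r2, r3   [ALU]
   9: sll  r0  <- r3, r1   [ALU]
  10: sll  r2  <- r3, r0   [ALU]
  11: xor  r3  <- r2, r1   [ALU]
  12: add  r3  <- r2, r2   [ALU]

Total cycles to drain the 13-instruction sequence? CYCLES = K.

  cy0 -> i0 (and) RAW r1
  cy1 -> i1 (add) RAW r0
  cy2 -> i2 (beq) no-port BR/BR
  cy3 -> i3,i4 (beq;or) pair
  cy4 -> i5 (xor) RAW r3
  cy5 -> i6,i7 (or;xor) pair
  cy6 -> i8 (add) RAW r1
  cy7 -> i9 (sll) RAW r0
  cy8 -> i10 (sll) RAW r2
  cy9 -> i11 (xor) WAW r3
  cy10 -> i12 (add) tail

CYCLES = 11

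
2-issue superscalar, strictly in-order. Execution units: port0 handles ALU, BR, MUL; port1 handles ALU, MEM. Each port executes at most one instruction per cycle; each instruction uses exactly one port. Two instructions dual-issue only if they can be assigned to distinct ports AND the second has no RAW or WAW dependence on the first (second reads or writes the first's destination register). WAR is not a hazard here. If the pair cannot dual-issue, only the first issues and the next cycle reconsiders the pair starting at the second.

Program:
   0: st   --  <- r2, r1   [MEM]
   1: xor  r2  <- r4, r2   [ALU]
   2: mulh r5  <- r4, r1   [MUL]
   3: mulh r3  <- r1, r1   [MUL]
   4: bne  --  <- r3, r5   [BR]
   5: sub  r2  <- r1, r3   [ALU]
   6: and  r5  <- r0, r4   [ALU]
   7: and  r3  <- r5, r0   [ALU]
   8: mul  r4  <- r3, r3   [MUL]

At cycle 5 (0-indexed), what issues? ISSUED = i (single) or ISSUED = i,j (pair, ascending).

ISSUED = 7

[0] i0+i1  st xor  -- dual
[1] i2  mulh  -- no-port MUL/MUL
[2] i3  mulh  -- no-port MUL/BR
[3] i4+i5  bne sub  -- dual
[4] i6  and  -- RAW r5
[5] i7  and  -- RAW r3
[6] i8  mul  -- tail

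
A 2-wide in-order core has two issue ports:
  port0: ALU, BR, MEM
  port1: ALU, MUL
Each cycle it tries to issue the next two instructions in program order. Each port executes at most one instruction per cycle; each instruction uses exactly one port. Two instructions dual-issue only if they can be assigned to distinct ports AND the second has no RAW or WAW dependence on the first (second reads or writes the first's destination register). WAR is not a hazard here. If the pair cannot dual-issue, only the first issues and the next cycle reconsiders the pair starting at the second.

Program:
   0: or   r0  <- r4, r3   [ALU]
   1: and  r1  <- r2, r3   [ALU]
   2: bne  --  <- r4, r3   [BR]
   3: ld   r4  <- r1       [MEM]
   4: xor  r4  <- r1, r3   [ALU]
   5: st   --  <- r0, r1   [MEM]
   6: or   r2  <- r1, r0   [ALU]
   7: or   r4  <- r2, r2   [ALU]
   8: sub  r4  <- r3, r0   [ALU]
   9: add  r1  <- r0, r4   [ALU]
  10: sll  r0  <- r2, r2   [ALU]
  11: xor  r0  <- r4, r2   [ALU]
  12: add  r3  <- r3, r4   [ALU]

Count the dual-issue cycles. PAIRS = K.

  cy0 -> i0+i1 (or.ALU+and.ALU) dual
  cy1 -> i2 (bne.BR) no-port BR/MEM
  cy2 -> i3 (ld.MEM) WAW r4
  cy3 -> i4+i5 (xor.ALU+st.MEM) dual
  cy4 -> i6 (or.ALU) RAW r2
  cy5 -> i7 (or.ALU) WAW r4
  cy6 -> i8 (sub.ALU) RAW r4
  cy7 -> i9+i10 (add.ALU+sll.ALU) dual
  cy8 -> i11+i12 (xor.ALU+add.ALU) dual

PAIRS = 4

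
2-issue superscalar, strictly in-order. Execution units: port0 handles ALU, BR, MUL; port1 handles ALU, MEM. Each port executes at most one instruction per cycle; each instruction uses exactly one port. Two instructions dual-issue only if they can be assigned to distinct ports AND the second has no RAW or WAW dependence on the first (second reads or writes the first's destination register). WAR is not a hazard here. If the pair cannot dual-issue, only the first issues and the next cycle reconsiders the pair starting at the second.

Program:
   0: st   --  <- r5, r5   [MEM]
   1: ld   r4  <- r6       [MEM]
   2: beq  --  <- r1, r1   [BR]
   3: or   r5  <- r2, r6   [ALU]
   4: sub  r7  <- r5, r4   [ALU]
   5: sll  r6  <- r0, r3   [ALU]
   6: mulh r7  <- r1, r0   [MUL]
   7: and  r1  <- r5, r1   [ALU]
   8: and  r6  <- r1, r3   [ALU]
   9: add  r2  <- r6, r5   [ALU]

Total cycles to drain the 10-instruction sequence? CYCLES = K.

CYCLES = 7

[0] i0  st.MEM  -- no-port MEM/MEM
[1] i1&i2  ld.MEM;beq.BR  -- 2-wide
[2] i3  or.ALU  -- RAW r5
[3] i4&i5  sub.ALU;sll.ALU  -- 2-wide
[4] i6&i7  mulh.MUL;and.ALU  -- 2-wide
[5] i8  and.ALU  -- RAW r6
[6] i9  add.ALU  -- tail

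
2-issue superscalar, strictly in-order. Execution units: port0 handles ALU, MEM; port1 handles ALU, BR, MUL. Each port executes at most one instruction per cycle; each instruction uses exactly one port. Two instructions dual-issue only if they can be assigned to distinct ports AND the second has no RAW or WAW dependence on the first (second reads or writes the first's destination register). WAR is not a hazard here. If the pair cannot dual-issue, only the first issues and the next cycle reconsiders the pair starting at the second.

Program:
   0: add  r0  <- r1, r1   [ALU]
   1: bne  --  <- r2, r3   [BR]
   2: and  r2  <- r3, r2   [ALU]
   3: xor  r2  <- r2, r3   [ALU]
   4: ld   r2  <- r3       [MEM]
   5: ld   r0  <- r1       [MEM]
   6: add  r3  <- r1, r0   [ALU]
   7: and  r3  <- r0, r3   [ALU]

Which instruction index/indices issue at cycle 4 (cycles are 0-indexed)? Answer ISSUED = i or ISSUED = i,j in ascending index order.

c0: i0+i1 add bne  2-wide
c1: i2 and  RAW+WAW r2
c2: i3 xor  WAW r2
c3: i4 ld  no-port MEM/MEM
c4: i5 ld  RAW r0
c5: i6 add  RAW+WAW r3
c6: i7 and  tail

ISSUED = 5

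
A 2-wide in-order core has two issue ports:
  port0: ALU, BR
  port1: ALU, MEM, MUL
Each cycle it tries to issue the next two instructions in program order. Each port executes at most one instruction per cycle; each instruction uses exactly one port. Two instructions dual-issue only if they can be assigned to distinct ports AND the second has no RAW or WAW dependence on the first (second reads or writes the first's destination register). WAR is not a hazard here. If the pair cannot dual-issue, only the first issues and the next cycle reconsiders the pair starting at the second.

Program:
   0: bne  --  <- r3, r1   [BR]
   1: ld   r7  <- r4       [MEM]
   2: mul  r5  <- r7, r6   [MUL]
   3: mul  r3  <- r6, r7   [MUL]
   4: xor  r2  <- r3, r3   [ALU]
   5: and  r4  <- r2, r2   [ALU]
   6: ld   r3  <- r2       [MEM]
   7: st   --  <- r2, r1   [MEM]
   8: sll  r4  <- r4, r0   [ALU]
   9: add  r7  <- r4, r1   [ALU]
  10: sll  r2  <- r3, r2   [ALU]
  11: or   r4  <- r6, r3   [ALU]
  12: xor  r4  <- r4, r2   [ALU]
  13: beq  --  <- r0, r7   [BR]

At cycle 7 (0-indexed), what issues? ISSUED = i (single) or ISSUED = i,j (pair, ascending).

ISSUED = 11

  cy0 -> i0&i1 (bne/ld) dual
  cy1 -> i2 (mul) no-port MUL/MUL
  cy2 -> i3 (mul) RAW r3
  cy3 -> i4 (xor) RAW r2
  cy4 -> i5&i6 (and/ld) dual
  cy5 -> i7&i8 (st/sll) dual
  cy6 -> i9&i10 (add/sll) dual
  cy7 -> i11 (or) RAW+WAW r4
  cy8 -> i12&i13 (xor/beq) dual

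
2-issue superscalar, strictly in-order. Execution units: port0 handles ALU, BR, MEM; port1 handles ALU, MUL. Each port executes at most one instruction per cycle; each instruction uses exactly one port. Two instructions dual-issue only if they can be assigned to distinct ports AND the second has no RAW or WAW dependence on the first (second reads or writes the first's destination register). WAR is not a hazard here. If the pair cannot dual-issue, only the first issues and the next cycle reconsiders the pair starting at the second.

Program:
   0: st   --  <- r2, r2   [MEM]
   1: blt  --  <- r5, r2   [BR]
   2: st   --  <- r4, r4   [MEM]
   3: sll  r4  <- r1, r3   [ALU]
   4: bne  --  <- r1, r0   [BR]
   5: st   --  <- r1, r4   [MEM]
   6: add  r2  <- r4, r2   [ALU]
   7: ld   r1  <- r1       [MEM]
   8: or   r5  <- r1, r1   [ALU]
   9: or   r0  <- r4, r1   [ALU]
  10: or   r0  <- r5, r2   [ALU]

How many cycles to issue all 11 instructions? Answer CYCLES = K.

[0] i0  st  -- no-port MEM/BR
[1] i1  blt  -- no-port BR/MEM
[2] i2,i3  st/sll  -- pair
[3] i4  bne  -- no-port BR/MEM
[4] i5,i6  st/add  -- pair
[5] i7  ld  -- RAW r1
[6] i8,i9  or/or  -- pair
[7] i10  or  -- tail

CYCLES = 8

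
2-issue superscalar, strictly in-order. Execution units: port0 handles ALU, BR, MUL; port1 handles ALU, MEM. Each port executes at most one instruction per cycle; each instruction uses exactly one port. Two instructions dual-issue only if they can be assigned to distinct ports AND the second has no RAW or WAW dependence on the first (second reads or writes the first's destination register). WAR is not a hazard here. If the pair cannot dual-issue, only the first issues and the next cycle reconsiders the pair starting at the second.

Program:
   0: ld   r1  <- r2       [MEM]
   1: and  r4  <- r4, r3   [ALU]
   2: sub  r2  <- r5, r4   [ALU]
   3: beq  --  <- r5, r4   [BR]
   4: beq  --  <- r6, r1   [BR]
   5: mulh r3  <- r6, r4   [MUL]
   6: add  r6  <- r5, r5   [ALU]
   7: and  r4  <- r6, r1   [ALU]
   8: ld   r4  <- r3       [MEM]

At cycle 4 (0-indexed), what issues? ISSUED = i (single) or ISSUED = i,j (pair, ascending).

#0 head=0: ld and i0+i1 2-wide
#1 head=2: sub beq i2+i3 2-wide
#2 head=4: beq i4 no-port BR/MUL
#3 head=5: mulh add i5+i6 2-wide
#4 head=7: and i7 WAW r4
#5 head=8: ld i8 tail

ISSUED = 7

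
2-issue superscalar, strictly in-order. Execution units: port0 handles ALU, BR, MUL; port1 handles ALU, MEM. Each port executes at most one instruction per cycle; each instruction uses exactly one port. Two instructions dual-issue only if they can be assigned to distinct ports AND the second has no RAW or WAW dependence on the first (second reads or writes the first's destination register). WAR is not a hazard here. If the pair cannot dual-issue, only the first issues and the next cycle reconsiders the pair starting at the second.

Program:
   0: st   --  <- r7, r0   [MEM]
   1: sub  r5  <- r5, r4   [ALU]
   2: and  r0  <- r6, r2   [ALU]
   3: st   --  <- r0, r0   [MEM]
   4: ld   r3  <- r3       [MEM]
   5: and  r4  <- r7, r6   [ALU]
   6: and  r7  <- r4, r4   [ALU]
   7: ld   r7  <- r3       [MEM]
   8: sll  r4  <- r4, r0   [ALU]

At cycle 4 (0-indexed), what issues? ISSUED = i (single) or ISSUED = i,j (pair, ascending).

ISSUED = 6

t=0 i0,i1:st;sub ; dual
t=1 i2:and ; RAW r0
t=2 i3:st ; no-port MEM/MEM
t=3 i4,i5:ld;and ; dual
t=4 i6:and ; WAW r7
t=5 i7,i8:ld;sll ; dual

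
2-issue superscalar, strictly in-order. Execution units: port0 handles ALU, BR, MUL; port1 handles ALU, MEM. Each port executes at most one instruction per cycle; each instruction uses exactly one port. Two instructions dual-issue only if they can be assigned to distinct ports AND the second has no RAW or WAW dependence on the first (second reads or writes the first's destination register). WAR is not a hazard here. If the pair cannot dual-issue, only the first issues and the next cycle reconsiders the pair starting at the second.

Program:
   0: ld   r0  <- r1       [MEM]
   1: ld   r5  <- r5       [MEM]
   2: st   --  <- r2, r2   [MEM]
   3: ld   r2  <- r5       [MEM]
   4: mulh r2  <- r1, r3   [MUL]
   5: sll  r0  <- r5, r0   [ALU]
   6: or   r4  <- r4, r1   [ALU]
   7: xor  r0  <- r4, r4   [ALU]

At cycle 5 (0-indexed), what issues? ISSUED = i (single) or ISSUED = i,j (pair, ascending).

  cy0 -> i0 (ld) no-port MEM/MEM
  cy1 -> i1 (ld) no-port MEM/MEM
  cy2 -> i2 (st) no-port MEM/MEM
  cy3 -> i3 (ld) WAW r2
  cy4 -> i4+i5 (mulh+sll) 2-wide
  cy5 -> i6 (or) RAW r4
  cy6 -> i7 (xor) tail

ISSUED = 6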